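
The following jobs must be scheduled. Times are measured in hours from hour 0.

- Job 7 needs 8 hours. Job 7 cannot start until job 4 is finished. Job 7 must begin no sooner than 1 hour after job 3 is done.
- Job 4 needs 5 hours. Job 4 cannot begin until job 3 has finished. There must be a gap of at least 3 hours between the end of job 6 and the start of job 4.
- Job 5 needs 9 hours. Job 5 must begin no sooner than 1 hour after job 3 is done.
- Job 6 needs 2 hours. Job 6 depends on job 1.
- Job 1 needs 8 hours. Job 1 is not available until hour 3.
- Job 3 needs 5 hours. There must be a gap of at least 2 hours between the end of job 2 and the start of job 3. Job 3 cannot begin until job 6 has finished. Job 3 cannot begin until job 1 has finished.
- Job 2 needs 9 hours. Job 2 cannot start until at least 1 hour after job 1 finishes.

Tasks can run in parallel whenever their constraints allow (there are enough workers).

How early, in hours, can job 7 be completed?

41

After its own release at hour 3, job 1 can start at hour 3 and finishes at hour 11.
After job 1 (finishes hour 11), job 6 can start at hour 11 and finishes at hour 13.
Job 2 cannot begin until job 1 (finishes hour 11, plus 1-hour gap → hour 12). It runs from hour 12 to 12 + 9 = hour 21.
Job 3 cannot start until job 2 (finishes hour 21, plus 2-hour gap → hour 23); job 6 (finishes hour 13); job 1 (finishes hour 11). The controlling bound is hour 23, so job 3 finishes at 23 + 5 = hour 28.
Job 4 needs all of job 3 (finishes hour 28); job 6 (finishes hour 13, plus 3-hour gap → hour 16). That puts its earliest start at hour 28; it finishes at 28 + 5 = hour 33.
Job 7 cannot start until job 4 (finishes hour 33); job 3 (finishes hour 28, plus 1-hour gap → hour 29). The controlling bound is hour 33, so job 7 finishes at 33 + 8 = hour 41.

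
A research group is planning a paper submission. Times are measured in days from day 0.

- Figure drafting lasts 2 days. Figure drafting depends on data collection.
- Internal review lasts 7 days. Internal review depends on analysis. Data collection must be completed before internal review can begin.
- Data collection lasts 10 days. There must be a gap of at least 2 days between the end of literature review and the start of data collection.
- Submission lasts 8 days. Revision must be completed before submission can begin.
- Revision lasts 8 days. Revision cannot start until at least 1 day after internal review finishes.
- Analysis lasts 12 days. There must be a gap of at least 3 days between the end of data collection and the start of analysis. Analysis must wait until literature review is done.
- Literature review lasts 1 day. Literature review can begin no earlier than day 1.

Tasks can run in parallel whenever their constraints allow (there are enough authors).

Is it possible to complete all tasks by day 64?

After its own release at day 1, literature review can start at day 1 and finishes at day 2.
Data collection cannot begin until literature review (finishes day 2, plus 2-day gap → day 4). It runs from day 4 to 4 + 10 = day 14.
Figure drafting waits on data collection (finishes day 14), so it starts at day 14 and finishes at 14 + 2 = day 16.
For analysis: data collection (finishes day 14, plus 3-day gap → day 17); literature review (finishes day 2). Taking the maximum gives a start of day 17, and it finishes at 17 + 12 = day 29.
Internal review needs all of analysis (finishes day 29); data collection (finishes day 14). That puts its earliest start at day 29; it finishes at 29 + 7 = day 36.
Revision waits on internal review (finishes day 36, plus 1-day gap → day 37), so it starts at day 37 and finishes at 37 + 8 = day 45.
Submission cannot begin until revision (finishes day 45). It runs from day 45 to 45 + 8 = day 53.
Every task is finished by day 53, which is no later than the deadline of 64, so the schedule is feasible.

Yes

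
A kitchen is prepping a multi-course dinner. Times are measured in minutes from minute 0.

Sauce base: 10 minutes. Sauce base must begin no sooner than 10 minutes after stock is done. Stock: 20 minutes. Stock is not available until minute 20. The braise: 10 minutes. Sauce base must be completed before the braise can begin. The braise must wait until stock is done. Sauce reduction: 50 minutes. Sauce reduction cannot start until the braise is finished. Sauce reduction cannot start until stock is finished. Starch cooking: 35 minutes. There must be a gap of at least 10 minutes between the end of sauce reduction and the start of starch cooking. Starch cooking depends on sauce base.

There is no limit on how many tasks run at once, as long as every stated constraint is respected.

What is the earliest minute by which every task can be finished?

Stock waits on its own release at minute 20, so it starts at minute 20 and finishes at 20 + 20 = minute 40.
After stock (finishes minute 40, plus 10-minute gap → minute 50), sauce base can start at minute 50 and finishes at minute 60.
For the braise: sauce base (finishes minute 60); stock (finishes minute 40). Taking the maximum gives a start of minute 60, and it finishes at 60 + 10 = minute 70.
For sauce reduction: the braise (finishes minute 70); stock (finishes minute 40). Taking the maximum gives a start of minute 70, and it finishes at 70 + 50 = minute 120.
Starch cooking needs all of sauce reduction (finishes minute 120, plus 10-minute gap → minute 130); sauce base (finishes minute 60). That puts its earliest start at minute 130; it finishes at 130 + 35 = minute 165.
All tasks are finished once the last one completes. Finish times: Stock at 40, Sauce base at 60, The braise at 70, Sauce reduction at 120, Starch cooking at 165. The latest is minute 165.

165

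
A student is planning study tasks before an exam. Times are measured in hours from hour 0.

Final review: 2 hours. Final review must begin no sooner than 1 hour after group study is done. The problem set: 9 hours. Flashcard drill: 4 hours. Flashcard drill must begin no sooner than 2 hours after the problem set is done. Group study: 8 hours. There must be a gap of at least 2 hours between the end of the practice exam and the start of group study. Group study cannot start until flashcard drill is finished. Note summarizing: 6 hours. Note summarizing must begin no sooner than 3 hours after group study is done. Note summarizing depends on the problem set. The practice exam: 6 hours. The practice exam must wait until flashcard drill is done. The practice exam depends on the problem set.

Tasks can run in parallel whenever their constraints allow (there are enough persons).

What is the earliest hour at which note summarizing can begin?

34

Nothing blocks the problem set, so it runs from hour 0 to hour 9.
Flashcard drill waits on the problem set (finishes hour 9, plus 2-hour gap → hour 11), so it starts at hour 11 and finishes at 11 + 4 = hour 15.
The practice exam cannot start until flashcard drill (finishes hour 15); the problem set (finishes hour 9). The controlling bound is hour 15, so the practice exam finishes at 15 + 6 = hour 21.
Group study needs all of the practice exam (finishes hour 21, plus 2-hour gap → hour 23); flashcard drill (finishes hour 15). That puts its earliest start at hour 23; it finishes at 23 + 8 = hour 31.
Note summarizing waits on group study (finishes hour 31, plus 3-hour gap → hour 34); the problem set (finishes hour 9). The latest of these is hour 34, which is the earliest note summarizing can start.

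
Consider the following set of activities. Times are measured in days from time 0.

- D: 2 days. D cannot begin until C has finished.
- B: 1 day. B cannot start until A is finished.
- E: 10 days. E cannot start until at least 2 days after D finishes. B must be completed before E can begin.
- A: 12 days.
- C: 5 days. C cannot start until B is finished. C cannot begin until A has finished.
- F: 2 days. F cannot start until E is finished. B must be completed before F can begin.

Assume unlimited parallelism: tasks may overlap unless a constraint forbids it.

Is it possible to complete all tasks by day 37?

Yes

Nothing blocks A, so it runs from day 0 to day 12.
After A (finishes day 12), B can start at day 12 and finishes at day 13.
C has to wait for B (finishes day 13); A (finishes day 12). The latest of these is day 13, so C runs day 13 to 13 + 5 = day 18.
After C (finishes day 18), D can start at day 18 and finishes at day 20.
E needs all of D (finishes day 20, plus 2-day gap → day 22); B (finishes day 13). That puts its earliest start at day 22; it finishes at 22 + 10 = day 32.
F needs all of E (finishes day 32); B (finishes day 13). That puts its earliest start at day 32; it finishes at 32 + 2 = day 34.
Every task is finished by day 34, which is no later than the deadline of 37, so the schedule is feasible.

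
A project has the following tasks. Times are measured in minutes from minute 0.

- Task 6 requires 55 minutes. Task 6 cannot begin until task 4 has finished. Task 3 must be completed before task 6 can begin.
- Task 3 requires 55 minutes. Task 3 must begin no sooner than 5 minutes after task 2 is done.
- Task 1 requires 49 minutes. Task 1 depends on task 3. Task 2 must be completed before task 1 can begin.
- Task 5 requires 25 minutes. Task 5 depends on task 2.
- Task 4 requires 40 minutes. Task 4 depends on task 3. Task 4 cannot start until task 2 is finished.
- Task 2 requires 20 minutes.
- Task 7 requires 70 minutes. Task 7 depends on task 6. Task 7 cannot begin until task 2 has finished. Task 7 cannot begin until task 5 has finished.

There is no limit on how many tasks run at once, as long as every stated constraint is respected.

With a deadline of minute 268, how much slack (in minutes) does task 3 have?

Task 2 has no prerequisites, so it starts at minute 0 and finishes at minute 20.
Task 3 waits on task 2 (finishes minute 20, plus 5-minute gap → minute 25), so it starts at minute 25 and finishes at 25 + 55 = minute 80.

Working backward from the deadline:
Task 1 must finish by minute 268; it takes 49 minutes, so it must start by 268 − 49 = minute 219.
Nothing follows task 7; the deadline of minute 268 is its only limit. It must start by 268 − 70 = minute 198.
Task 6 has to be done before task 7 (must start by minute 198). That means finishing by minute 198, i.e. starting by 198 − 55 = minute 143.
Since task 6 (must start by minute 143) depends on it, task 4 must finish by minute 143. Backing off its 40-minute duration gives a latest start of minute 103.
Task 3 must finish in time for task 1 (must start by minute 219); task 4 (must start by minute 103); task 6 (must start by minute 143). The tightest is minute 103, so task 3 must start by 103 − 55 = minute 48.
So task 3 can start as early as minute 25 and as late as minute 48, giving 48 − 25 = 23 minutes of slack.

23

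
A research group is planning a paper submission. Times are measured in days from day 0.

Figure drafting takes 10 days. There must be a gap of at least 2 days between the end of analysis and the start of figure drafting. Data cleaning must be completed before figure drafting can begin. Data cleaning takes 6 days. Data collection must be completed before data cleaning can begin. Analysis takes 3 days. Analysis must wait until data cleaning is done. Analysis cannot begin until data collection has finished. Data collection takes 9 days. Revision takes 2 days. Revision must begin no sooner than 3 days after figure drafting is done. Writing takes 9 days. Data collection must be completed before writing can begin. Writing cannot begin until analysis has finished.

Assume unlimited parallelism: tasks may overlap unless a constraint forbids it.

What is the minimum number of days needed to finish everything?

Nothing blocks data collection, so it runs from day 0 to day 9.
Data cleaning cannot begin until data collection (finishes day 9). It runs from day 9 to 9 + 6 = day 15.
Analysis has to wait for data cleaning (finishes day 15); data collection (finishes day 9). The latest of these is day 15, so analysis runs day 15 to 15 + 3 = day 18.
Writing has to wait for data collection (finishes day 9); analysis (finishes day 18). The latest of these is day 18, so writing runs day 18 to 18 + 9 = day 27.
Figure drafting cannot start until analysis (finishes day 18, plus 2-day gap → day 20); data cleaning (finishes day 15). The controlling bound is day 20, so figure drafting finishes at 20 + 10 = day 30.
Revision cannot begin until figure drafting (finishes day 30, plus 3-day gap → day 33). It runs from day 33 to 33 + 2 = day 35.
All tasks are finished once the last one completes. Finish times: Data collection at 9, Data cleaning at 15, Analysis at 18, Figure drafting at 30, Writing at 27, Revision at 35. The latest is day 35.

35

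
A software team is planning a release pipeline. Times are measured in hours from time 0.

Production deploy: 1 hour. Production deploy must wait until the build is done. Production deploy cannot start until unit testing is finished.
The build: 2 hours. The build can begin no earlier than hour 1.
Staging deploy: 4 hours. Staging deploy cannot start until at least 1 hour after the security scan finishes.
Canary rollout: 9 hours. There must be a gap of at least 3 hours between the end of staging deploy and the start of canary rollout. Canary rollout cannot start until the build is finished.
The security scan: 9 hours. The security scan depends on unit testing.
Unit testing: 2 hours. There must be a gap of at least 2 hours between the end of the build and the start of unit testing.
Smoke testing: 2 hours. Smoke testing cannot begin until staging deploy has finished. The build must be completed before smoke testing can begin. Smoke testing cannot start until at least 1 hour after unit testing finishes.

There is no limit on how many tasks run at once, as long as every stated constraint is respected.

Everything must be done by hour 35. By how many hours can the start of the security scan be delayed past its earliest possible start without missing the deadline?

2

The build cannot begin until its own release at hour 1. It runs from hour 1 to 1 + 2 = hour 3.
Unit testing waits on the build (finishes hour 3, plus 2-hour gap → hour 5), so it starts at hour 5 and finishes at 5 + 2 = hour 7.
The security scan cannot begin until unit testing (finishes hour 7). It runs from hour 7 to 7 + 9 = hour 16.

Working backward from the deadline:
Nothing follows smoke testing; the deadline of hour 35 is its only limit. It must start by 35 − 2 = hour 33.
Nothing follows canary rollout; the deadline of hour 35 is its only limit. It must start by 35 − 9 = hour 26.
Staging deploy has several dependents: smoke testing (must start by hour 33); canary rollout (must start by hour 26, minus 3-hour gap → hour 23). The earliest of those limits is hour 23, so staging deploy must start by 23 − 4 = hour 19.
Since staging deploy (must start by hour 19, minus 1-hour gap → hour 18) depends on it, the security scan must finish by hour 18. Backing off its 9-hour duration gives a latest start of hour 9.
So the security scan can start as early as hour 7 and as late as hour 9, giving 9 − 7 = 2 hours of slack.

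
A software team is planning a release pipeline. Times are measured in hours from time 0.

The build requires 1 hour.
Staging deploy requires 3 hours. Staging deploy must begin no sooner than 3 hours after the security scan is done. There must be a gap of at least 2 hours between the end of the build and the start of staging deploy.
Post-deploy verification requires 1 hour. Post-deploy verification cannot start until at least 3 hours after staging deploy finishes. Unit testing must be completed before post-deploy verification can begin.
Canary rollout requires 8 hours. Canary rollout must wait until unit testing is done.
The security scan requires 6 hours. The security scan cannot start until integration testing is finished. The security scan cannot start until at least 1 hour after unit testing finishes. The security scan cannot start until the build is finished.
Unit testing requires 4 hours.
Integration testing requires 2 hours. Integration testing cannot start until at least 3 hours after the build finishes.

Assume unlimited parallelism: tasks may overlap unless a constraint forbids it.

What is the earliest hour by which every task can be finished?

Unit testing can start immediately at hour 0; it finishes at hour 4.
Canary rollout waits on unit testing (finishes hour 4), so it starts at hour 4 and finishes at 4 + 8 = hour 12.
Nothing blocks the build, so it runs from hour 0 to hour 1.
Integration testing cannot begin until the build (finishes hour 1, plus 3-hour gap → hour 4). It runs from hour 4 to 4 + 2 = hour 6.
For the security scan: integration testing (finishes hour 6); unit testing (finishes hour 4, plus 1-hour gap → hour 5); the build (finishes hour 1). Taking the maximum gives a start of hour 6, and it finishes at 6 + 6 = hour 12.
Staging deploy needs all of the security scan (finishes hour 12, plus 3-hour gap → hour 15); the build (finishes hour 1, plus 2-hour gap → hour 3). That puts its earliest start at hour 15; it finishes at 15 + 3 = hour 18.
Post-deploy verification has to wait for staging deploy (finishes hour 18, plus 3-hour gap → hour 21); unit testing (finishes hour 4). The latest of these is hour 21, so post-deploy verification runs hour 21 to 21 + 1 = hour 22.
All tasks are finished once the last one completes. Finish times: The build at 1, Unit testing at 4, Integration testing at 6, The security scan at 12, Staging deploy at 18, Canary rollout at 12, Post-deploy verification at 22. The latest is hour 22.

22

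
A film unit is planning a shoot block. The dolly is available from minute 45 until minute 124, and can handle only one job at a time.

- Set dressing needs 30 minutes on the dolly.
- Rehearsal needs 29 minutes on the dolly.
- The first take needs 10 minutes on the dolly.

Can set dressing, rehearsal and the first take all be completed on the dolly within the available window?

The dolly window is 124 − 45 = 79 minutes.
Running back to back, the jobs need 30 + 29 + 10 = 69 minutes on the dolly.
Since 69 ≤ 79, they fit within the window.

Yes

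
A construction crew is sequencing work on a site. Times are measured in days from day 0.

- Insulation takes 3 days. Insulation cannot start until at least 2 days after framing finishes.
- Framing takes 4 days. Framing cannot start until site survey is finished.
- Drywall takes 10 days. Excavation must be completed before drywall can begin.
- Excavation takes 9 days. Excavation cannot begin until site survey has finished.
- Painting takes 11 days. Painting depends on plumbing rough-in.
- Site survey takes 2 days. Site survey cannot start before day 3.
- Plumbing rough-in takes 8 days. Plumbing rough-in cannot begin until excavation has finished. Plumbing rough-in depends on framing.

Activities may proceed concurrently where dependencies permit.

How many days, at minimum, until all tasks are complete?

33

Site survey waits on its own release at day 3, so it starts at day 3 and finishes at 3 + 2 = day 5.
After site survey (finishes day 5), framing can start at day 5 and finishes at day 9.
Insulation waits on framing (finishes day 9, plus 2-day gap → day 11), so it starts at day 11 and finishes at 11 + 3 = day 14.
Excavation waits on site survey (finishes day 5), so it starts at day 5 and finishes at 5 + 9 = day 14.
Drywall waits on excavation (finishes day 14), so it starts at day 14 and finishes at 14 + 10 = day 24.
Plumbing rough-in has to wait for excavation (finishes day 14); framing (finishes day 9). The latest of these is day 14, so plumbing rough-in runs day 14 to 14 + 8 = day 22.
After plumbing rough-in (finishes day 22), painting can start at day 22 and finishes at day 33.
All tasks are finished once the last one completes. Finish times: Site survey at 5, Excavation at 14, Framing at 9, Plumbing rough-in at 22, Insulation at 14, Drywall at 24, Painting at 33. The latest is day 33.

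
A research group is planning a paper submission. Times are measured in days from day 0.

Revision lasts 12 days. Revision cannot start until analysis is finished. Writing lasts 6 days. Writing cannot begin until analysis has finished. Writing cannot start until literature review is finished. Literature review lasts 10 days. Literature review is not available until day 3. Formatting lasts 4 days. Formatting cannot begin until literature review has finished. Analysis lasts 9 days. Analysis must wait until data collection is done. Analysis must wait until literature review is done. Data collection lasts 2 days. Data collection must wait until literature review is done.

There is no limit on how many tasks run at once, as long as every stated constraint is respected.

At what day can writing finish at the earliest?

Literature review cannot begin until its own release at day 3. It runs from day 3 to 3 + 10 = day 13.
After literature review (finishes day 13), data collection can start at day 13 and finishes at day 15.
For analysis: data collection (finishes day 15); literature review (finishes day 13). Taking the maximum gives a start of day 15, and it finishes at 15 + 9 = day 24.
For writing: analysis (finishes day 24); literature review (finishes day 13). Taking the maximum gives a start of day 24, and it finishes at 24 + 6 = day 30.

30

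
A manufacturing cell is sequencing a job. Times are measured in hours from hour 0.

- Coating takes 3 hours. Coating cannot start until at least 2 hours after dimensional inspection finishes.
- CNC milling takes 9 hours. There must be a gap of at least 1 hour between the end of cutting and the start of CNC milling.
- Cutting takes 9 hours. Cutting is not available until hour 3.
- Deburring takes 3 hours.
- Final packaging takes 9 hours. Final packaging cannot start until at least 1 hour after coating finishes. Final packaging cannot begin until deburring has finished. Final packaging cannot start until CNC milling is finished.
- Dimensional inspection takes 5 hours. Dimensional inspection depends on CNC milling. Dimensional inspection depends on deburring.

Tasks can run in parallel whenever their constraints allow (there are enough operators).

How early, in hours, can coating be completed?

Deburring can start immediately at hour 0; it finishes at hour 3.
Cutting waits on its own release at hour 3, so it starts at hour 3 and finishes at 3 + 9 = hour 12.
CNC milling cannot begin until cutting (finishes hour 12, plus 1-hour gap → hour 13). It runs from hour 13 to 13 + 9 = hour 22.
Dimensional inspection needs all of CNC milling (finishes hour 22); deburring (finishes hour 3). That puts its earliest start at hour 22; it finishes at 22 + 5 = hour 27.
Coating cannot begin until dimensional inspection (finishes hour 27, plus 2-hour gap → hour 29). It runs from hour 29 to 29 + 3 = hour 32.

32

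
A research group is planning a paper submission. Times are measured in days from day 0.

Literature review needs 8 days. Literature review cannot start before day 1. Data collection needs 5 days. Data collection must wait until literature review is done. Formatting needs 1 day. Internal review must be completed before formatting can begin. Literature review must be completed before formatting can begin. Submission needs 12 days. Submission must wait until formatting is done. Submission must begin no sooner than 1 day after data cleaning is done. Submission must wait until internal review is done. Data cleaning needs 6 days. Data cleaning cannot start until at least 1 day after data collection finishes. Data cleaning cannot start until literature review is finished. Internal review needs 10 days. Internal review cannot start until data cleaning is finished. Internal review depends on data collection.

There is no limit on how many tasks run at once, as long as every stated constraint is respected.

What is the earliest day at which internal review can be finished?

31

Literature review cannot begin until its own release at day 1. It runs from day 1 to 1 + 8 = day 9.
Data collection cannot begin until literature review (finishes day 9). It runs from day 9 to 9 + 5 = day 14.
Data cleaning needs all of data collection (finishes day 14, plus 1-day gap → day 15); literature review (finishes day 9). That puts its earliest start at day 15; it finishes at 15 + 6 = day 21.
Internal review cannot start until data cleaning (finishes day 21); data collection (finishes day 14). The controlling bound is day 21, so internal review finishes at 21 + 10 = day 31.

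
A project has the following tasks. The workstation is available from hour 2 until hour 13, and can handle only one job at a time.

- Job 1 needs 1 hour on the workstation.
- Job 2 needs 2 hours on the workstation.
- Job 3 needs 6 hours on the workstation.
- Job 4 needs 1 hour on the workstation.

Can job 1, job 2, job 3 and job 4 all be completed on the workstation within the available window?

The workstation window is 13 − 2 = 11 hours.
Running back to back, the jobs need 1 + 2 + 6 + 1 = 10 hours on the workstation.
Since 10 ≤ 11, they fit within the window.

Yes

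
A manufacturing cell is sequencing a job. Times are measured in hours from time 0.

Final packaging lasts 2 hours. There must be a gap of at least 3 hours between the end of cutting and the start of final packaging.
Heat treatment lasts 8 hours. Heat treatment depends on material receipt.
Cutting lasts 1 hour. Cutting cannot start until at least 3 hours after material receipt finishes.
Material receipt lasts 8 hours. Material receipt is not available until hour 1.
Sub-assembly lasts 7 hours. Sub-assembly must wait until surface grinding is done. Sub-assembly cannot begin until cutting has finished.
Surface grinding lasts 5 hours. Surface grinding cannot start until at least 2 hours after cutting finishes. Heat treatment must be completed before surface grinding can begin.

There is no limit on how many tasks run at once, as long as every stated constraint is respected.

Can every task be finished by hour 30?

Yes

Material receipt waits on its own release at hour 1, so it starts at hour 1 and finishes at 1 + 8 = hour 9.
Heat treatment cannot begin until material receipt (finishes hour 9). It runs from hour 9 to 9 + 8 = hour 17.
Cutting waits on material receipt (finishes hour 9, plus 3-hour gap → hour 12), so it starts at hour 12 and finishes at 12 + 1 = hour 13.
Final packaging waits on cutting (finishes hour 13, plus 3-hour gap → hour 16), so it starts at hour 16 and finishes at 16 + 2 = hour 18.
Surface grinding needs all of cutting (finishes hour 13, plus 2-hour gap → hour 15); heat treatment (finishes hour 17). That puts its earliest start at hour 17; it finishes at 17 + 5 = hour 22.
For sub-assembly: surface grinding (finishes hour 22); cutting (finishes hour 13). Taking the maximum gives a start of hour 22, and it finishes at 22 + 7 = hour 29.
Every task is finished by hour 29, which is no later than the deadline of 30, so the schedule is feasible.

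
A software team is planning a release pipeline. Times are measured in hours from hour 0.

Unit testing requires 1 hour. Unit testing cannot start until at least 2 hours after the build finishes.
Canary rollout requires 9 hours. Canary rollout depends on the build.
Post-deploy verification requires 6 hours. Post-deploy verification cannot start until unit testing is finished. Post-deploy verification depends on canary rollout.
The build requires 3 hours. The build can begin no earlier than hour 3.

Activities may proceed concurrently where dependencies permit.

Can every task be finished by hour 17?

The build waits on its own release at hour 3, so it starts at hour 3 and finishes at 3 + 3 = hour 6.
Canary rollout waits on the build (finishes hour 6), so it starts at hour 6 and finishes at 6 + 9 = hour 15.
After the build (finishes hour 6, plus 2-hour gap → hour 8), unit testing can start at hour 8 and finishes at hour 9.
For post-deploy verification: unit testing (finishes hour 9); canary rollout (finishes hour 15). Taking the maximum gives a start of hour 15, and it finishes at 15 + 6 = hour 21.
The earliest everything can be done is hour 21, which is after the deadline of 17, so it is not possible.

No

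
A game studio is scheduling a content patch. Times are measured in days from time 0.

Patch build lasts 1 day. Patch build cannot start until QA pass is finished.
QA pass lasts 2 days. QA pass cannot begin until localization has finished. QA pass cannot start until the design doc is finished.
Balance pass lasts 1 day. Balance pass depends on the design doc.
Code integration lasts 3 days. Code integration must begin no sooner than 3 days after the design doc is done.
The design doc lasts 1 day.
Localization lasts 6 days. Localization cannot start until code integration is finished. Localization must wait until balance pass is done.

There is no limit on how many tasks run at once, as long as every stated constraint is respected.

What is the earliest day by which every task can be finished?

16

Nothing blocks the design doc, so it runs from day 0 to day 1.
Balance pass waits on the design doc (finishes day 1), so it starts at day 1 and finishes at 1 + 1 = day 2.
Code integration waits on the design doc (finishes day 1, plus 3-day gap → day 4), so it starts at day 4 and finishes at 4 + 3 = day 7.
For localization: code integration (finishes day 7); balance pass (finishes day 2). Taking the maximum gives a start of day 7, and it finishes at 7 + 6 = day 13.
QA pass has to wait for localization (finishes day 13); the design doc (finishes day 1). The latest of these is day 13, so QA pass runs day 13 to 13 + 2 = day 15.
After QA pass (finishes day 15), patch build can start at day 15 and finishes at day 16.
All tasks are finished once the last one completes. Finish times: The design doc at 1, Code integration at 7, Balance pass at 2, Localization at 13, QA pass at 15, Patch build at 16. The latest is day 16.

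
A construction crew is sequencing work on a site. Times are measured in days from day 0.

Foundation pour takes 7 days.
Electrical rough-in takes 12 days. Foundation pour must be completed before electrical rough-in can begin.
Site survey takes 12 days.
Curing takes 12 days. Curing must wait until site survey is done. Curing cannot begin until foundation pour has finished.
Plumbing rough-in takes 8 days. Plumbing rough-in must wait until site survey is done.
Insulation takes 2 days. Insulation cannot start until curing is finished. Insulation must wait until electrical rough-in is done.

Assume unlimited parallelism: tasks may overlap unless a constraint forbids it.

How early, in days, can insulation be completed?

26

Foundation pour can start immediately at day 0; it finishes at day 7.
After foundation pour (finishes day 7), electrical rough-in can start at day 7 and finishes at day 19.
Nothing blocks site survey, so it runs from day 0 to day 12.
For curing: site survey (finishes day 12); foundation pour (finishes day 7). Taking the maximum gives a start of day 12, and it finishes at 12 + 12 = day 24.
Insulation cannot start until curing (finishes day 24); electrical rough-in (finishes day 19). The controlling bound is day 24, so insulation finishes at 24 + 2 = day 26.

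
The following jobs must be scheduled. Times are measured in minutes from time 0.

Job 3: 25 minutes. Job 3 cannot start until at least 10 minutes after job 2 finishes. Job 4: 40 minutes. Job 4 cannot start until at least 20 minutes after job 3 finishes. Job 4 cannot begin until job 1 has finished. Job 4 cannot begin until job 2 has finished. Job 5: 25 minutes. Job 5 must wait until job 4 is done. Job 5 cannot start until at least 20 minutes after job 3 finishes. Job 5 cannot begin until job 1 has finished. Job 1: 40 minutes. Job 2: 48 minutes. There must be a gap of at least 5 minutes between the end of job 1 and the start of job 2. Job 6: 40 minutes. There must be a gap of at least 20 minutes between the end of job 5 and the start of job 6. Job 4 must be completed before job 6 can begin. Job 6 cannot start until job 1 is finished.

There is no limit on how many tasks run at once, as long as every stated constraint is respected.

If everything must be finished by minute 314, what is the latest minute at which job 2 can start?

86

Job 6 must finish by minute 314; it takes 40 minutes, so it must start by 314 − 40 = minute 274.
Since job 6 (must start by minute 274, minus 20-minute gap → minute 254) depends on it, job 5 must finish by minute 254. Backing off its 25-minute duration gives a latest start of minute 229.
Job 4 feeds job 5 (must start by minute 229); job 6 (must start by minute 274). Taking the minimum, job 4 must finish by minute 229 and start by 229 − 40 = minute 189.
For job 3: job 4 (must start by minute 189, minus 20-minute gap → minute 169); job 5 (must start by minute 229, minus 20-minute gap → minute 209). The most restrictive is minute 169; with a 25-minute duration, job 3 must start by minute 144.
Job 2 has several dependents: job 3 (must start by minute 144, minus 10-minute gap → minute 134); job 4 (must start by minute 189). The earliest of those limits is minute 134, so job 2 must start by 134 − 48 = minute 86.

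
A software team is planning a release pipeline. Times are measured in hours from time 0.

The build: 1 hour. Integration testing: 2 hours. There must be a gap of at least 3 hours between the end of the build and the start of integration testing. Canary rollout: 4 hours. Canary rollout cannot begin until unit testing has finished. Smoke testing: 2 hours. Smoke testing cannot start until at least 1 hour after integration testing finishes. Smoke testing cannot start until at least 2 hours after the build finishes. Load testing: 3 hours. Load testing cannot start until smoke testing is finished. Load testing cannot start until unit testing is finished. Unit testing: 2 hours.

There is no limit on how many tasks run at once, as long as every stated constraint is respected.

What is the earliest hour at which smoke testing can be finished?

9

The build has no prerequisites, so it starts at hour 0 and finishes at hour 1.
After the build (finishes hour 1, plus 3-hour gap → hour 4), integration testing can start at hour 4 and finishes at hour 6.
Smoke testing needs all of integration testing (finishes hour 6, plus 1-hour gap → hour 7); the build (finishes hour 1, plus 2-hour gap → hour 3). That puts its earliest start at hour 7; it finishes at 7 + 2 = hour 9.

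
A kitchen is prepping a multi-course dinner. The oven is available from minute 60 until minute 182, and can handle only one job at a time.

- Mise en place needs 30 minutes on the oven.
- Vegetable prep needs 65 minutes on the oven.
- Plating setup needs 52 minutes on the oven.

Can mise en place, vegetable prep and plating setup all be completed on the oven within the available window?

No

The oven window is 182 − 60 = 122 minutes.
Running back to back, the jobs need 30 + 65 + 52 = 147 minutes on the oven.
Since 147 > 122, they cannot all fit.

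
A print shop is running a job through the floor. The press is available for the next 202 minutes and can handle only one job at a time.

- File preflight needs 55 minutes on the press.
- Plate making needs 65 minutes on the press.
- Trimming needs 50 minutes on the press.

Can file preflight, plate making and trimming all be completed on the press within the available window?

Yes

Running back to back, the jobs need 55 + 65 + 50 = 170 minutes on the press.
Since 170 ≤ 202, they fit within the window.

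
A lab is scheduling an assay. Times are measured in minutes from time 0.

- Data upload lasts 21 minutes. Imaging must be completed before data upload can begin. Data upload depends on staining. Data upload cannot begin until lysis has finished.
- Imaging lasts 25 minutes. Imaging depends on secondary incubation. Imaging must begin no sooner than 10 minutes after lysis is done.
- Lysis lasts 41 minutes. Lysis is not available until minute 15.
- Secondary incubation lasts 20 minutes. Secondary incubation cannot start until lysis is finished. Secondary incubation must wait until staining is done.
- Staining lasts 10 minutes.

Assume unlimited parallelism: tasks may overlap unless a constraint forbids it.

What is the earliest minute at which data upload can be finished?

122

Staining can start immediately at minute 0; it finishes at minute 10.
Lysis waits on its own release at minute 15, so it starts at minute 15 and finishes at 15 + 41 = minute 56.
Secondary incubation has to wait for lysis (finishes minute 56); staining (finishes minute 10). The latest of these is minute 56, so secondary incubation runs minute 56 to 56 + 20 = minute 76.
Imaging cannot start until secondary incubation (finishes minute 76); lysis (finishes minute 56, plus 10-minute gap → minute 66). The controlling bound is minute 76, so imaging finishes at 76 + 25 = minute 101.
For data upload: imaging (finishes minute 101); staining (finishes minute 10); lysis (finishes minute 56). Taking the maximum gives a start of minute 101, and it finishes at 101 + 21 = minute 122.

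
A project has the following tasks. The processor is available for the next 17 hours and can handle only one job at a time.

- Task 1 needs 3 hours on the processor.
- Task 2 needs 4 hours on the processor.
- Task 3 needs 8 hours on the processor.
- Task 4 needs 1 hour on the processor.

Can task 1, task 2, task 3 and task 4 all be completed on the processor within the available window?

Yes

Running back to back, the jobs need 3 + 4 + 8 + 1 = 16 hours on the processor.
Since 16 ≤ 17, they fit within the window.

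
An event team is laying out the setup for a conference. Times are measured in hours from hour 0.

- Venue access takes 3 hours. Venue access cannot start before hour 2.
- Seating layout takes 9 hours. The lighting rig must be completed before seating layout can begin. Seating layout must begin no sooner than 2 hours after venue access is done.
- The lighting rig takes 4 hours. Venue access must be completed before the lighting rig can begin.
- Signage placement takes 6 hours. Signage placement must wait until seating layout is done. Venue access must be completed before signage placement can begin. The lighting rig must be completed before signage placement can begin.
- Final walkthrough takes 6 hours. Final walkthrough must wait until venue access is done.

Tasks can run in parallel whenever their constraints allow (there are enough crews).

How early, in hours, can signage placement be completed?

Venue access cannot begin until its own release at hour 2. It runs from hour 2 to 2 + 3 = hour 5.
After venue access (finishes hour 5), the lighting rig can start at hour 5 and finishes at hour 9.
Seating layout needs all of the lighting rig (finishes hour 9); venue access (finishes hour 5, plus 2-hour gap → hour 7). That puts its earliest start at hour 9; it finishes at 9 + 9 = hour 18.
Signage placement has to wait for seating layout (finishes hour 18); venue access (finishes hour 5); the lighting rig (finishes hour 9). The latest of these is hour 18, so signage placement runs hour 18 to 18 + 6 = hour 24.

24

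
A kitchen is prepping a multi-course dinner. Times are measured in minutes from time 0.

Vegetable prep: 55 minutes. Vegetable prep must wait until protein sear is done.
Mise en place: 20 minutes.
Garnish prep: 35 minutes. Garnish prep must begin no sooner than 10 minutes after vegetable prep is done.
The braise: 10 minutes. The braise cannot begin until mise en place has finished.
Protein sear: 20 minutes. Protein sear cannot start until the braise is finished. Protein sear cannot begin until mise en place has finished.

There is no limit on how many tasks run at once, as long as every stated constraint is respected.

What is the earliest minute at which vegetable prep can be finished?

105

Mise en place has no prerequisites, so it starts at minute 0 and finishes at minute 20.
The braise cannot begin until mise en place (finishes minute 20). It runs from minute 20 to 20 + 10 = minute 30.
For protein sear: the braise (finishes minute 30); mise en place (finishes minute 20). Taking the maximum gives a start of minute 30, and it finishes at 30 + 20 = minute 50.
Vegetable prep cannot begin until protein sear (finishes minute 50). It runs from minute 50 to 50 + 55 = minute 105.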